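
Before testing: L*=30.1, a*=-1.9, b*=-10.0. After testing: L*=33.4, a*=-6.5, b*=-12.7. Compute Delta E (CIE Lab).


Delta E = 6.27


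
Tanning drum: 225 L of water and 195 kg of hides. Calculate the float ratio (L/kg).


1.2


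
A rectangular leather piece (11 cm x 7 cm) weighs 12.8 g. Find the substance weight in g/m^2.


1662.3 g/m^2

Area = 11 x 7 = 77 cm^2
SW = 12.8 / 77 x 10000 = 1662.3 g/m^2


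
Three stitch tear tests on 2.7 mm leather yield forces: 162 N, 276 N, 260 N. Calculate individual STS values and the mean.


STS1 = 60.0 N/mm
STS2 = 102.2 N/mm
STS3 = 96.3 N/mm
Mean = 86.2 N/mm


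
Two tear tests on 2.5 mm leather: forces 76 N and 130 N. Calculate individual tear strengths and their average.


Tear 1 = 30.4 N/mm
Tear 2 = 52.0 N/mm
Average = 41.2 N/mm


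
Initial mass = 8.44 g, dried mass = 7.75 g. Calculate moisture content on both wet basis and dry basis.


Moisture lost = 8.44 - 7.75 = 0.69 g
Wet basis MC = 0.69 / 8.44 x 100 = 8.2%
Dry basis MC = 0.69 / 7.75 x 100 = 8.9%


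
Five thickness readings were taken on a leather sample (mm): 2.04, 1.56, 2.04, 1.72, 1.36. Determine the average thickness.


Sum = 2.04 + 1.56 + 2.04 + 1.72 + 1.36 = 8.72
Average = 8.72 / 5 = 1.74 mm


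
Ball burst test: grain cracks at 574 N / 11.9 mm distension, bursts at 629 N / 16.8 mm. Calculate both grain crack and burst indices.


Crack index = 48.2 N/mm
Burst index = 37.4 N/mm

Crack index = 574 / 11.9 = 48.2 N/mm
Burst index = 629 / 16.8 = 37.4 N/mm


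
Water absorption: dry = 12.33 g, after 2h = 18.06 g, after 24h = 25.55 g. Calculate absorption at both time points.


WA (2h) = (18.06 - 12.33) / 12.33 x 100 = 46.5%
WA (24h) = (25.55 - 12.33) / 12.33 x 100 = 107.2%


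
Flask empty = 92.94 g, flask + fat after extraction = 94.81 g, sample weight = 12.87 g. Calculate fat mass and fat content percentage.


Fat mass = 1.87 g
Fat content = 14.5%


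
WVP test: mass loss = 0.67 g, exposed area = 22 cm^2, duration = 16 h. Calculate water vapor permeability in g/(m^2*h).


WVP = mass_loss / (area x time) x 10000
WVP = 0.67 / (22 x 16) x 10000
WVP = 0.67 / 352 x 10000 = 19.03 g/(m^2*h)


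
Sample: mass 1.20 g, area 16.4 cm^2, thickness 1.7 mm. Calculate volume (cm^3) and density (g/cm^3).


Volume = 2.788 cm^3
Density = 0.430 g/cm^3


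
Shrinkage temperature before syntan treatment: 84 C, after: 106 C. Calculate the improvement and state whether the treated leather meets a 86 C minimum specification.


Improvement = 106 - 84 = 22 C
Spec check: 106 C >= 86 C? Yes


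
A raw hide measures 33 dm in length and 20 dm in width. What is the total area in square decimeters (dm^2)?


660 dm^2


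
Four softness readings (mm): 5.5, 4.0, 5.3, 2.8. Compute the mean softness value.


Sum = 5.5 + 4.0 + 5.3 + 2.8
Mean = 17.6 / 4 = 4.40 mm


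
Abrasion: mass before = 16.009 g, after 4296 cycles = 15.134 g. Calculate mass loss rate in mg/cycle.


Mass loss = 16.009 - 15.134 = 0.875 g
Rate = 0.875 / 4296 x 1000 = 0.204 mg/cycle


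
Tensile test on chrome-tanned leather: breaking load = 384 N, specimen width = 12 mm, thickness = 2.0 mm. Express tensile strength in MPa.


16.00 MPa


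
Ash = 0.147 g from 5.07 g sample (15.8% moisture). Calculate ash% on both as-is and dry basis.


As-is ash% = 0.147 / 5.07 x 100 = 2.90%
Dry mass = 5.07 x (100 - 15.8) / 100 = 4.26894 g
Dry-basis ash% = 0.147 / 4.26894 x 100 = 3.44%


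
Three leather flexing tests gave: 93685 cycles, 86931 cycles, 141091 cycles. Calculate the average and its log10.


Average = (93685 + 86931 + 141091) / 3 = 107236 cycles
log10(107236) = 5.03


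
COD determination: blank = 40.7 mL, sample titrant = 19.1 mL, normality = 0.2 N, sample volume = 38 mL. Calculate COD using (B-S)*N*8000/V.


909.5 mg/L

COD = (40.7 - 19.1) x 0.2 x 8000 / 38
COD = 21.6 x 0.2 x 8000 / 38
COD = 909.5 mg/L


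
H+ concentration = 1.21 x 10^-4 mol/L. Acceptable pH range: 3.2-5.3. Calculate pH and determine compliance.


pH = -log10(1.21 x 10^-4) = 3.92
Range: 3.2 to 5.3
Compliant: Yes


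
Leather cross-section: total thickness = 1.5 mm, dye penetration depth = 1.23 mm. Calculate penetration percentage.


Penetration% = 1.23 / 1.5 x 100
Penetration = 82.0%


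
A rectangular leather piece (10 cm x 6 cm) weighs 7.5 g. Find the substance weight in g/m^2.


Area = 10 x 6 = 60 cm^2
SW = 7.5 / 60 x 10000 = 1250.0 g/m^2


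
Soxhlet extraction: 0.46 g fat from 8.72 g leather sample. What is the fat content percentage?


5.3%

Fat content = 0.46 / 8.72 x 100
Fat = 5.3%


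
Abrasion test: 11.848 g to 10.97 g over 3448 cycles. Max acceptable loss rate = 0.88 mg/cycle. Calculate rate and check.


Rate = 0.255 mg/cycle
Passes: Yes

Loss = 11.848 - 10.97 = 0.878 g
Rate = 0.878 g / 3448 cycles x 1000 = 0.255 mg/cycle
Max = 0.88 mg/cycle
Passes: Yes


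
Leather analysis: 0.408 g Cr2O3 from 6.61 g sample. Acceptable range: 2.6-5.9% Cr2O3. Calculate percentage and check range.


Cr2O3 = 6.17%
Within range: No

Cr2O3% = 0.408 / 6.61 x 100 = 6.17%
Acceptable range: 2.6 to 5.9%
Within range: No


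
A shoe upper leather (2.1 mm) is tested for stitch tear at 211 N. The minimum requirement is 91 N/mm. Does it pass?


STS = 211 / 2.1 = 100.5 N/mm
Minimum required: 91 N/mm
Passes: Yes


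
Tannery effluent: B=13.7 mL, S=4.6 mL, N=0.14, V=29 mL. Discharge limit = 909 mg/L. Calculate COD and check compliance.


COD = 351.4 mg/L
Compliant: Yes


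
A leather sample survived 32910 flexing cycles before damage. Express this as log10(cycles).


4.52


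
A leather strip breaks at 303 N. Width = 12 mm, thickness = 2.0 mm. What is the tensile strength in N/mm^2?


Cross-sectional area = 12 x 2.0 = 24.0 mm^2
Tensile strength = 303 / 24.0 = 12.63 N/mm^2


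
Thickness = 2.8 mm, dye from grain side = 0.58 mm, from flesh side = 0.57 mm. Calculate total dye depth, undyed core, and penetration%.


Total dyed = 1.15 mm
Undyed core = 1.65 mm
Penetration = 41.1%

Total dyed = 0.58 + 0.57 = 1.15 mm
Undyed core = 2.8 - 1.15 = 1.65 mm
Penetration = 1.15 / 2.8 x 100 = 41.1%


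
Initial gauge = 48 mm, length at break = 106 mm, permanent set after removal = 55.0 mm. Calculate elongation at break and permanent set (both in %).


Elongation at break = 120.8%
Permanent set = 14.6%

Elongation at break = (106 - 48) / 48 x 100 = 120.8%
Permanent set = (55.0 - 48) / 48 x 100 = 14.6%


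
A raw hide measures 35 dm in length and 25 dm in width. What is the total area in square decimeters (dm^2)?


875 dm^2


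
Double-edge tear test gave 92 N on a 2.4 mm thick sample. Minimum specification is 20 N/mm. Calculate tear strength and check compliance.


Tear strength = 38.3 N/mm
Compliant: Yes

Tear strength = 92 / 2.4 = 38.3 N/mm
Required minimum = 20 N/mm
Compliant: Yes


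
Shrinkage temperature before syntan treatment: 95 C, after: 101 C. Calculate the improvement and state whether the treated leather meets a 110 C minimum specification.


Improvement = 101 - 95 = 6 C
Spec check: 101 C >= 110 C? No


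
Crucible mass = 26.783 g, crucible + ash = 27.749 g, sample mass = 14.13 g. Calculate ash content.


Ash mass = 27.749 - 26.783 = 0.966 g
Ash% = 0.966 / 14.13 x 100 = 6.84%


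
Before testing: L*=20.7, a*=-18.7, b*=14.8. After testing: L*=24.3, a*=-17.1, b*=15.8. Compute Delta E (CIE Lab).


Delta E = 4.06


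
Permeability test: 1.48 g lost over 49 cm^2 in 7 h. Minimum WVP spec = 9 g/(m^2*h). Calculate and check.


WVP = 43.15 g/(m^2*h)
Meets specification: Yes

WVP = 1.48 / (49 x 7) x 10000 = 43.15 g/(m^2*h)
Minimum: 9 g/(m^2*h)
Meets spec: Yes


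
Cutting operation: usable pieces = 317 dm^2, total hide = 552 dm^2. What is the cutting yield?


57.4%

Yield = usable / total x 100
Yield = 317 / 552 x 100 = 57.4%


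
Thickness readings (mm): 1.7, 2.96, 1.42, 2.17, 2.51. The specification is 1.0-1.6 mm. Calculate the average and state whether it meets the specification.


Sum = 10.76
Average = 10.76 / 5 = 2.15 mm
Specification range: 1.0 to 1.6 mm
Within spec: No


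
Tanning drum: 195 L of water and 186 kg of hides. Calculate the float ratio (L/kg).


1.0

Float ratio = water / hide weight
Ratio = 195 / 186 = 1.0


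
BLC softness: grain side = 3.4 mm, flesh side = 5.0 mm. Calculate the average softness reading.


4.20 mm


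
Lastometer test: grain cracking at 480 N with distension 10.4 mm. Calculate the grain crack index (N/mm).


Grain crack index = force / distension
Index = 480 / 10.4 = 46.2 N/mm


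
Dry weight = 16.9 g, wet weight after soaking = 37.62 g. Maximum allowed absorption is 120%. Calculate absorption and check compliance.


WA = (37.62 - 16.9) / 16.9 x 100 = 122.6%
Maximum allowed: 120%
Compliant: No


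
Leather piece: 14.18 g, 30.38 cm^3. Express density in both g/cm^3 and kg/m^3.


0.467 g/cm^3
467 kg/m^3


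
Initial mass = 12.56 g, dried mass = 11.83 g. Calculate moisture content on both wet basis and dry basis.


Wet basis = 5.8%
Dry basis = 6.2%


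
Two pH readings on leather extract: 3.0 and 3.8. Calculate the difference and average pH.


Difference = 0.8
Average pH = 3.40

Difference = |3.0 - 3.8| = 0.8
Average = (3.0 + 3.8) / 2 = 3.40


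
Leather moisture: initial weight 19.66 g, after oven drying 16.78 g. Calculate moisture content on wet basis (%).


14.6%

Moisture = 19.66 - 16.78 = 2.88 g
MC = 2.88 / 19.66 x 100 = 14.6%


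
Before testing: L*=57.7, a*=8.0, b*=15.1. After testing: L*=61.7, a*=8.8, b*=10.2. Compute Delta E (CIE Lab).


dL = 61.7 - 57.7 = 4.0
da = 8.8 - 8.0 = 0.8
db = 10.2 - 15.1 = -4.9
dE = sqrt((4.0)^2 + (0.8)^2 + (-4.9)^2) = 6.38


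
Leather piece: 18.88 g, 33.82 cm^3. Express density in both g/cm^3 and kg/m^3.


Density = 18.88 / 33.82 = 0.558 g/cm^3
Convert: 0.558 x 1000 = 558 kg/m^3


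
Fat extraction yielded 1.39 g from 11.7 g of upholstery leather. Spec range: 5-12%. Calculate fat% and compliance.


Fat content = 11.9%
Compliant: Yes

Fat% = 1.39 / 11.7 x 100 = 11.9%
Spec range: 5-12%
Compliant: Yes


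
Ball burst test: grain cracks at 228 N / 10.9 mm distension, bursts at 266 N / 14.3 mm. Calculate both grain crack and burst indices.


Crack index = 228 / 10.9 = 20.9 N/mm
Burst index = 266 / 14.3 = 18.6 N/mm


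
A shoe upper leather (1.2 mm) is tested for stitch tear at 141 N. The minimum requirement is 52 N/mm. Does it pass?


STS = 117.5 N/mm
Passes: Yes

STS = 141 / 1.2 = 117.5 N/mm
Minimum required: 52 N/mm
Passes: Yes


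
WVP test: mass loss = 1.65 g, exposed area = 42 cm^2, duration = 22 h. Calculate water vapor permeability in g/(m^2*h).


17.86 g/(m^2*h)

WVP = mass_loss / (area x time) x 10000
WVP = 1.65 / (42 x 22) x 10000
WVP = 1.65 / 924 x 10000 = 17.86 g/(m^2*h)


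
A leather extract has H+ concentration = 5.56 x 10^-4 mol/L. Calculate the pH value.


pH = 3.25


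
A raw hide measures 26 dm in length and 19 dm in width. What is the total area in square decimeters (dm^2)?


Area = length x width
Area = 26 x 19 = 494 dm^2


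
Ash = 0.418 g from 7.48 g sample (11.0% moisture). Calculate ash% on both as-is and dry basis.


As-is ash% = 0.418 / 7.48 x 100 = 5.59%
Dry mass = 7.48 x (100 - 11.0) / 100 = 6.6572 g
Dry-basis ash% = 0.418 / 6.6572 x 100 = 6.28%


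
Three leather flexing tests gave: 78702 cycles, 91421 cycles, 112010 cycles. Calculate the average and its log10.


Average = (78702 + 91421 + 112010) / 3 = 94044 cycles
log10(94044) = 4.97


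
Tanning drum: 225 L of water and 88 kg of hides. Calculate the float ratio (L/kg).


Float ratio = water / hide weight
Ratio = 225 / 88 = 2.6


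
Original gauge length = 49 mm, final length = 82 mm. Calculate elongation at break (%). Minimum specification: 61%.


Extension = 82 - 49 = 33 mm
Elongation = 33 / 49 x 100 = 67.3%
Minimum required: 61%
Meets specification: Yes


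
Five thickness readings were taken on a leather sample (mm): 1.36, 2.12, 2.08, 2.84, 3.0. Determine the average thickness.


2.28 mm


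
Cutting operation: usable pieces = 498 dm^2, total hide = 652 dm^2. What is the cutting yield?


76.4%

Yield = usable / total x 100
Yield = 498 / 652 x 100 = 76.4%


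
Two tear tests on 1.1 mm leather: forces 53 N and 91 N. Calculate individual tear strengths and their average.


Tear 1 = 48.2 N/mm
Tear 2 = 82.7 N/mm
Average = 65.5 N/mm

Tear 1 = 53 / 1.1 = 48.2 N/mm
Tear 2 = 91 / 1.1 = 82.7 N/mm
Average = (48.2 + 82.7) / 2 = 65.5 N/mm


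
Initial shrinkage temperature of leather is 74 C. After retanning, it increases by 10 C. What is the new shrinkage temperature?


New Ts = 74 + 10 = 84 C


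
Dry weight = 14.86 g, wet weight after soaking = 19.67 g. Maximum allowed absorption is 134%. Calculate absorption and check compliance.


Absorption = 32.4%
Compliant: Yes


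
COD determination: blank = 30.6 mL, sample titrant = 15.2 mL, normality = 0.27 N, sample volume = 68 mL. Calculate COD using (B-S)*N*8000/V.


COD = (30.6 - 15.2) x 0.27 x 8000 / 68
COD = 15.4 x 0.27 x 8000 / 68
COD = 489.2 mg/L


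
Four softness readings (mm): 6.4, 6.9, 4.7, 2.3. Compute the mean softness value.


5.08 mm

Sum = 6.4 + 6.9 + 4.7 + 2.3
Mean = 20.3 / 4 = 5.08 mm


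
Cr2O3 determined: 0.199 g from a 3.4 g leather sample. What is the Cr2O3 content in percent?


Cr2O3% = 0.199 / 3.4 x 100
Cr2O3% = 5.85%


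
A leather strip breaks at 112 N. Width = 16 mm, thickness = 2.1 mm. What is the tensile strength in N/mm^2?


3.33 N/mm^2


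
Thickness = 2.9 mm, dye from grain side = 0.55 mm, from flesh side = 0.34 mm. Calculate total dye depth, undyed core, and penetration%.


Total dyed = 0.55 + 0.34 = 0.89 mm
Undyed core = 2.9 - 0.89 = 2.01 mm
Penetration = 0.89 / 2.9 x 100 = 30.7%


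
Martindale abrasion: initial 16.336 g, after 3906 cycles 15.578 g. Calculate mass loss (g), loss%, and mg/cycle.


Loss = 16.336 - 15.578 = 0.758 g
Loss% = 0.758 / 16.336 x 100 = 4.64%
Rate = 0.758 / 3906 x 1000 = 0.194 mg/cycle


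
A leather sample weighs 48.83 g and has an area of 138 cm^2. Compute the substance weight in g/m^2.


Substance weight = mass / area x 10000
SW = 48.83 / 138 x 10000
SW = 3538.4 g/m^2


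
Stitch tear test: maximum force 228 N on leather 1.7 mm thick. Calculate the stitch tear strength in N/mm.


Stitch tear strength = force / thickness
STS = 228 / 1.7 = 134.1 N/mm


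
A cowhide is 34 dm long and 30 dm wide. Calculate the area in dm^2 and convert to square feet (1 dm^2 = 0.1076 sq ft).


1020 dm^2
109.75 sq ft

Area = 34 x 30 = 1020 dm^2
Conversion: 1020 x 0.1076 = 109.75 sq ft


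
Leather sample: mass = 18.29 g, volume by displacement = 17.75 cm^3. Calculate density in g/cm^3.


Density = mass / volume
Density = 18.29 / 17.75 = 1.030 g/cm^3


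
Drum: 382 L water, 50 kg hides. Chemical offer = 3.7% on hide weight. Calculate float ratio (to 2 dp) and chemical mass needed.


Float ratio = 382 / 50 = 7.64
Chemical = 50 x 3.7 / 100 = 1.85 kg


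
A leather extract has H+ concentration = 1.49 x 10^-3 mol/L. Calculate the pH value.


pH = -log10[H+]
pH = -log10(1.49 x 10^-3) = 2.83


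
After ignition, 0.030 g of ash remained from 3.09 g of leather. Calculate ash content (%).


0.97%

Ash% = 0.030 / 3.09 x 100
Ash% = 0.97%


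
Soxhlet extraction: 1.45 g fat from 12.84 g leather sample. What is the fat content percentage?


11.3%


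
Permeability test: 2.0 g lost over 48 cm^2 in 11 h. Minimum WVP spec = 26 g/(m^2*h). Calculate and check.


WVP = 2.0 / (48 x 11) x 10000 = 37.88 g/(m^2*h)
Minimum: 26 g/(m^2*h)
Meets spec: Yes


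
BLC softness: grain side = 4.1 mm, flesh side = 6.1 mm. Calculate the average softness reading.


Average = (4.1 + 6.1) / 2
Average = 5.10 mm


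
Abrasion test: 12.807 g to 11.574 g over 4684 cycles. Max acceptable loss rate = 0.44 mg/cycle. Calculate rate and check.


Rate = 0.263 mg/cycle
Passes: Yes

Loss = 12.807 - 11.574 = 1.233 g
Rate = 1.233 g / 4684 cycles x 1000 = 0.263 mg/cycle
Max = 0.44 mg/cycle
Passes: Yes


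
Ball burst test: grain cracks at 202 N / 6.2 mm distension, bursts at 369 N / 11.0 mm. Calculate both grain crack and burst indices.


Crack index = 202 / 6.2 = 32.6 N/mm
Burst index = 369 / 11.0 = 33.5 N/mm


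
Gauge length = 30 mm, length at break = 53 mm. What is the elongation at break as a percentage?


Extension = 53 - 30 = 23 mm
Elongation = 23 / 30 x 100 = 76.7%


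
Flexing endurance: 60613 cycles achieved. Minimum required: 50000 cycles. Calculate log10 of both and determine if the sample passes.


Achieved: log10 = 4.78
Required: log10 = 4.70
Passes: Yes


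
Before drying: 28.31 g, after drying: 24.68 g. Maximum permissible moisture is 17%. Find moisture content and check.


MC = (28.31 - 24.68) / 28.31 x 100 = 12.8%
Maximum: 17%
Acceptable: Yes


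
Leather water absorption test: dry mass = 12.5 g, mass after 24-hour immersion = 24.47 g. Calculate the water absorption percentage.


95.8%

Water absorbed = 24.47 - 12.5 = 11.97 g
WA% = 11.97 / 12.5 x 100 = 95.8%


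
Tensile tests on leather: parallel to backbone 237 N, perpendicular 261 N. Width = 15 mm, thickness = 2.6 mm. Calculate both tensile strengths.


Parallel = 6.08 N/mm^2
Perpendicular = 6.69 N/mm^2

Area = 15 x 2.6 = 39.0 mm^2
TS (parallel) = 237 / 39.0 = 6.08 N/mm^2
TS (perpendicular) = 261 / 39.0 = 6.69 N/mm^2


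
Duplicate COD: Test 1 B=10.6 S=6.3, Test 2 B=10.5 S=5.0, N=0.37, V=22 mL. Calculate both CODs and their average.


COD1 = 578.5 mg/L
COD2 = 740.0 mg/L
Average = 659.3 mg/L

COD1 = (10.6 - 6.3) x 0.37 x 8000 / 22 = 578.5 mg/L
COD2 = (10.5 - 5.0) x 0.37 x 8000 / 22 = 740.0 mg/L
Average = (578.5 + 740.0) / 2 = 659.3 mg/L


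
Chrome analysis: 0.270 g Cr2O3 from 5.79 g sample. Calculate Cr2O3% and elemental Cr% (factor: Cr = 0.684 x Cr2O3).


Cr2O3% = 0.270 / 5.79 x 100 = 4.66%
Cr% = 4.66 x 0.684 = 3.19%


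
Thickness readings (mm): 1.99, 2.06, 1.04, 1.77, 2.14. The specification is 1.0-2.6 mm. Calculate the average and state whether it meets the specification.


Average = 1.80 mm
Within specification: Yes

Sum = 9.00
Average = 9.00 / 5 = 1.80 mm
Specification range: 1.0 to 2.6 mm
Within spec: Yes


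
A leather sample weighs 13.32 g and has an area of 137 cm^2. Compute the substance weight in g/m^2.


Substance weight = mass / area x 10000
SW = 13.32 / 137 x 10000
SW = 972.3 g/m^2


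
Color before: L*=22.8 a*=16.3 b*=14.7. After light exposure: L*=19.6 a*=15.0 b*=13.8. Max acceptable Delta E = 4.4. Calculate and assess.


Delta E = 3.57
Passes: Yes

dL = -3.2, da = -1.3, db = -0.9
dE = sqrt((-3.2)^2 + (-1.3)^2 + (-0.9)^2) = 3.57
Max = 4.4
Passes: Yes


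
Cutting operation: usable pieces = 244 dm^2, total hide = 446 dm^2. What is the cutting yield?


Yield = usable / total x 100
Yield = 244 / 446 x 100 = 54.7%


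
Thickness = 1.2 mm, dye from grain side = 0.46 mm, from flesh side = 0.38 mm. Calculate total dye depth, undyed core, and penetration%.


Total dyed = 0.84 mm
Undyed core = 0.36 mm
Penetration = 70.0%


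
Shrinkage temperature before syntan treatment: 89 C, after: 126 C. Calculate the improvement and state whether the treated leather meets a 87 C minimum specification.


Improvement = 126 - 89 = 37 C
Spec check: 126 C >= 87 C? Yes


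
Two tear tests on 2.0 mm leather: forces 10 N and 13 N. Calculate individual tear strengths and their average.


Tear 1 = 5.0 N/mm
Tear 2 = 6.5 N/mm
Average = 5.8 N/mm

Tear 1 = 10 / 2.0 = 5.0 N/mm
Tear 2 = 13 / 2.0 = 6.5 N/mm
Average = (5.0 + 6.5) / 2 = 5.8 N/mm


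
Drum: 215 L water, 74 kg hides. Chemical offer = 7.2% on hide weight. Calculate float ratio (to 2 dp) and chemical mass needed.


Float ratio = 215 / 74 = 2.91
Chemical = 74 x 7.2 / 100 = 5.328 kg


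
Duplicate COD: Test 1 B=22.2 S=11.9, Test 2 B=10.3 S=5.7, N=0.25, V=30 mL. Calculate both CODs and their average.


COD1 = 686.7 mg/L
COD2 = 306.7 mg/L
Average = 496.7 mg/L

COD1 = (22.2 - 11.9) x 0.25 x 8000 / 30 = 686.7 mg/L
COD2 = (10.3 - 5.7) x 0.25 x 8000 / 30 = 306.7 mg/L
Average = (686.7 + 306.7) / 2 = 496.7 mg/L


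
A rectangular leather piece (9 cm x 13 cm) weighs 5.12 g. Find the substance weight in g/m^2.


437.6 g/m^2


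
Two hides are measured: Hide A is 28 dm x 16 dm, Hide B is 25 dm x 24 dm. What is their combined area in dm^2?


1048 dm^2

Hide A area = 28 x 16 = 448 dm^2
Hide B area = 25 x 24 = 600 dm^2
Total = 448 + 600 = 1048 dm^2


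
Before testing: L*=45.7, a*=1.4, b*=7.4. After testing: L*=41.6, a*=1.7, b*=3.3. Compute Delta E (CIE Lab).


dL = 41.6 - 45.7 = -4.1
da = 1.7 - 1.4 = 0.3
db = 3.3 - 7.4 = -4.1
dE = sqrt((-4.1)^2 + (0.3)^2 + (-4.1)^2) = 5.81


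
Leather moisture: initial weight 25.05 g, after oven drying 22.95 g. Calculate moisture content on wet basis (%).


8.4%

Moisture = 25.05 - 22.95 = 2.10 g
MC = 2.10 / 25.05 x 100 = 8.4%


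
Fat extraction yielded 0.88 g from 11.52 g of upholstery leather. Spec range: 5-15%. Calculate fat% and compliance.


Fat% = 0.88 / 11.52 x 100 = 7.6%
Spec range: 5-15%
Compliant: Yes


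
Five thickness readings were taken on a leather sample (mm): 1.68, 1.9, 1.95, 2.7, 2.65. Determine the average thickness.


Sum = 1.68 + 1.9 + 1.95 + 2.7 + 2.65 = 10.88
Average = 10.88 / 5 = 2.18 mm


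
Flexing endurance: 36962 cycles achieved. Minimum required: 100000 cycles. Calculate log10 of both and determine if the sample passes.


log10(36962) = 4.57
log10(100000) = 5.00
Passes: No


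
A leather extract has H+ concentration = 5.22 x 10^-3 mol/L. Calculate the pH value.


pH = -log10[H+]
pH = -log10(5.22 x 10^-3) = 2.28


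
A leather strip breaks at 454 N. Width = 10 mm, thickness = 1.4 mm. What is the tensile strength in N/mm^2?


Cross-sectional area = 10 x 1.4 = 14.0 mm^2
Tensile strength = 454 / 14.0 = 32.43 N/mm^2


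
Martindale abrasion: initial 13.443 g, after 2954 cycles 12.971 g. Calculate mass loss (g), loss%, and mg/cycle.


Loss = 13.443 - 12.971 = 0.472 g
Loss% = 0.472 / 13.443 x 100 = 3.51%
Rate = 0.472 / 2954 x 1000 = 0.160 mg/cycle


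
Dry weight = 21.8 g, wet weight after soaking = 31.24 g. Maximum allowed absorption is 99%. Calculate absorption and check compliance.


WA = (31.24 - 21.8) / 21.8 x 100 = 43.3%
Maximum allowed: 99%
Compliant: Yes


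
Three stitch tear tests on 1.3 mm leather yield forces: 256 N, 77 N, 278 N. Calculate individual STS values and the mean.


STS1 = 196.9 N/mm
STS2 = 59.2 N/mm
STS3 = 213.8 N/mm
Mean = 156.6 N/mm


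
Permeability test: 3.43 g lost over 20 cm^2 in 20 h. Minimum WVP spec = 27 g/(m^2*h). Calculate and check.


WVP = 3.43 / (20 x 20) x 10000 = 85.75 g/(m^2*h)
Minimum: 27 g/(m^2*h)
Meets spec: Yes


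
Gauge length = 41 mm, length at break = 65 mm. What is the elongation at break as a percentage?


58.5%


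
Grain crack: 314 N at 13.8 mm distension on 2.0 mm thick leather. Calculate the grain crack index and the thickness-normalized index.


Crack index = 314 / 13.8 = 22.8 N/mm
Normalized = 22.8 / 2.0 = 11.4 N/mm per mm


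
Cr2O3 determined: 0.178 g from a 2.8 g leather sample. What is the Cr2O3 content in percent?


6.36%

Cr2O3% = 0.178 / 2.8 x 100
Cr2O3% = 6.36%


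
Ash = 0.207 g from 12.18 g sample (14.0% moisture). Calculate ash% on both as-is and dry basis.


As-is ash = 1.70%
Dry-basis ash = 1.98%

As-is ash% = 0.207 / 12.18 x 100 = 1.70%
Dry mass = 12.18 x (100 - 14.0) / 100 = 10.4748 g
Dry-basis ash% = 0.207 / 10.4748 x 100 = 1.98%


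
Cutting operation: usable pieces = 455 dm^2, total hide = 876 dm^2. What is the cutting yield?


51.9%


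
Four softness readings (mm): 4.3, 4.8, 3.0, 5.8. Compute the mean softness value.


Sum = 4.3 + 4.8 + 3.0 + 5.8
Mean = 17.9 / 4 = 4.48 mm


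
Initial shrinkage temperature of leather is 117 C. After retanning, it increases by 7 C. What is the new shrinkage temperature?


New Ts = 117 + 7 = 124 C


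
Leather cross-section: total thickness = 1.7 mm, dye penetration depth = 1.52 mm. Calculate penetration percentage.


Penetration% = 1.52 / 1.7 x 100
Penetration = 89.4%


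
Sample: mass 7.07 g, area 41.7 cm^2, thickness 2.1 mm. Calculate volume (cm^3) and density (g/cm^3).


Volume = 8.757 cm^3
Density = 0.807 g/cm^3


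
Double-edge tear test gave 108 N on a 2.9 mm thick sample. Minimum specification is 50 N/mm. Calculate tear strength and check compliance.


Tear strength = 108 / 2.9 = 37.2 N/mm
Required minimum = 50 N/mm
Compliant: No


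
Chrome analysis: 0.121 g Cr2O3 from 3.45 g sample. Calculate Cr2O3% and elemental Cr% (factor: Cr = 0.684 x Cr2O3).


Cr2O3% = 0.121 / 3.45 x 100 = 3.51%
Cr% = 3.51 x 0.684 = 2.40%


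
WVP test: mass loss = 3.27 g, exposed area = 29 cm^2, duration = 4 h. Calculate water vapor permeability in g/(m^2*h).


281.90 g/(m^2*h)


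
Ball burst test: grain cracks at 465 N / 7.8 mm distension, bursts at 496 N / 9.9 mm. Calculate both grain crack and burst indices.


Crack index = 59.6 N/mm
Burst index = 50.1 N/mm

Crack index = 465 / 7.8 = 59.6 N/mm
Burst index = 496 / 9.9 = 50.1 N/mm


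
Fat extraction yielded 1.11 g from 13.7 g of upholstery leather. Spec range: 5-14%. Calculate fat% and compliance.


Fat content = 8.1%
Compliant: Yes

Fat% = 1.11 / 13.7 x 100 = 8.1%
Spec range: 5-14%
Compliant: Yes


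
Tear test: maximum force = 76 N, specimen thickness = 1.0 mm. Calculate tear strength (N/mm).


76.0 N/mm


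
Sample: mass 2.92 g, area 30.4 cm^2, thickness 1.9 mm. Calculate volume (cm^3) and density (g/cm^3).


Thickness in cm = 1.9 / 10 = 0.19 cm
Volume = 30.4 x 0.19 = 5.776 cm^3
Density = 2.92 / 5.776 = 0.506 g/cm^3


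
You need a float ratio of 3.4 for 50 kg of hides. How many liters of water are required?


170.0 L

Water = hide weight x target ratio
Water = 50 x 3.4 = 170.0 L


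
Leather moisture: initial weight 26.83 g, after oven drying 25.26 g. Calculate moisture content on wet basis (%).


5.9%

Moisture = 26.83 - 25.26 = 1.57 g
MC = 1.57 / 26.83 x 100 = 5.9%


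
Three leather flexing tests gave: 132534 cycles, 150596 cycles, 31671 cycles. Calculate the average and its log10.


Average = 104934 cycles
log10 = 5.02


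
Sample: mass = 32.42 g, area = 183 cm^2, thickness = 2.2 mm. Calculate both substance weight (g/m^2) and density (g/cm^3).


SW = 32.42 / 183 x 10000 = 1771.6 g/m^2
Volume = 183 x 2.2 / 10 = 40.26 cm^3
Density = 32.42 / 40.26 = 0.805 g/cm^3


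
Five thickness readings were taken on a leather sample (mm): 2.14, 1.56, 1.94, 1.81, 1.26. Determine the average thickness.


Sum = 2.14 + 1.56 + 1.94 + 1.81 + 1.26 = 8.71
Average = 8.71 / 5 = 1.74 mm


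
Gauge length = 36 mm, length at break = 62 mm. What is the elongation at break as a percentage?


Extension = 62 - 36 = 26 mm
Elongation = 26 / 36 x 100 = 72.2%


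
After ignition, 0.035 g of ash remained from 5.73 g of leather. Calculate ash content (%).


Ash% = 0.035 / 5.73 x 100
Ash% = 0.61%


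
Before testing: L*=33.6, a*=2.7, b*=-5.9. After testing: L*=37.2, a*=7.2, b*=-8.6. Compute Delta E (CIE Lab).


dL = 37.2 - 33.6 = 3.6
da = 7.2 - 2.7 = 4.5
db = -8.6 - (-5.9) = -2.7
dE = sqrt((3.6)^2 + (4.5)^2 + (-2.7)^2) = 6.36


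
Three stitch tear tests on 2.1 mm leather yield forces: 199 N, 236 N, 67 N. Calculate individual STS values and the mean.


STS1 = 94.8 N/mm
STS2 = 112.4 N/mm
STS3 = 31.9 N/mm
Mean = 79.7 N/mm

STS1 = 199 / 2.1 = 94.8 N/mm
STS2 = 236 / 2.1 = 112.4 N/mm
STS3 = 67 / 2.1 = 31.9 N/mm
Mean = (94.8 + 112.4 + 31.9) / 3 = 79.7 N/mm


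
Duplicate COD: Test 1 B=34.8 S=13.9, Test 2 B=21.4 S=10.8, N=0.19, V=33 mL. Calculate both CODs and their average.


COD1 = (34.8 - 13.9) x 0.19 x 8000 / 33 = 962.7 mg/L
COD2 = (21.4 - 10.8) x 0.19 x 8000 / 33 = 488.2 mg/L
Average = (962.7 + 488.2) / 2 = 725.5 mg/L


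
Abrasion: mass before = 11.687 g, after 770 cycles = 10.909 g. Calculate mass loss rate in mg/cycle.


1.010 mg/cycle


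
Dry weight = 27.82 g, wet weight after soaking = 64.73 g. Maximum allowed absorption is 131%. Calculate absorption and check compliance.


Absorption = 132.7%
Compliant: No

WA = (64.73 - 27.82) / 27.82 x 100 = 132.7%
Maximum allowed: 131%
Compliant: No


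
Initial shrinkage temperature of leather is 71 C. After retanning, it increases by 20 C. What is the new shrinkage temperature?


New Ts = 71 + 20 = 91 C


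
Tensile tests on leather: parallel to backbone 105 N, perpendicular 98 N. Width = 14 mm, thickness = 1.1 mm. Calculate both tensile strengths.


Parallel = 6.82 N/mm^2
Perpendicular = 6.36 N/mm^2


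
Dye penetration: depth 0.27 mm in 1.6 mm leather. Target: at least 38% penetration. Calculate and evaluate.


Penetration = 0.27 / 1.6 x 100 = 16.9%
Target: 38%
Meets target: No


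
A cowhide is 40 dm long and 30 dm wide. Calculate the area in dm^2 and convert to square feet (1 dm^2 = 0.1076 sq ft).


1200 dm^2
129.12 sq ft

Area = 40 x 30 = 1200 dm^2
Conversion: 1200 x 0.1076 = 129.12 sq ft


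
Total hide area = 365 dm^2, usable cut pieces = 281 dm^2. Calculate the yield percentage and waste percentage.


Yield = 281 / 365 x 100 = 77.0%
Waste = 365 - 281 = 84 dm^2
Waste% = 100 - 77.0 = 23.0%


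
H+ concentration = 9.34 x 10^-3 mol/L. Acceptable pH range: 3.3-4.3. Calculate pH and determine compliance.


pH = 2.03
Compliant: No

pH = -log10(9.34 x 10^-3) = 2.03
Range: 3.3 to 4.3
Compliant: No


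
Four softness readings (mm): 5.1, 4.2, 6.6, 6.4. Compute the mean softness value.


Sum = 5.1 + 4.2 + 6.6 + 6.4
Mean = 22.3 / 4 = 5.58 mm


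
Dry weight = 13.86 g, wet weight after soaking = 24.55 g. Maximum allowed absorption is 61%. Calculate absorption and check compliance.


WA = (24.55 - 13.86) / 13.86 x 100 = 77.1%
Maximum allowed: 61%
Compliant: No


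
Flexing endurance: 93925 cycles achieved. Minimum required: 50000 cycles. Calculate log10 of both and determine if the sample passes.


log10(93925) = 4.97
log10(50000) = 4.70
Passes: Yes


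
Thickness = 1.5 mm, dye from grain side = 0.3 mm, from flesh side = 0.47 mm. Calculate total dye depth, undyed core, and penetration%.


Total dyed = 0.3 + 0.47 = 0.77 mm
Undyed core = 1.5 - 0.77 = 0.73 mm
Penetration = 0.77 / 1.5 x 100 = 51.3%


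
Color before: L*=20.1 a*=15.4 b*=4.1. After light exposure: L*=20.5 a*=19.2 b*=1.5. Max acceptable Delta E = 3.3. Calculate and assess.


Delta E = 4.62
Passes: No

dL = 0.4, da = 3.8, db = -2.6
dE = sqrt((0.4)^2 + (3.8)^2 + (-2.6)^2) = 4.62
Max = 3.3
Passes: No


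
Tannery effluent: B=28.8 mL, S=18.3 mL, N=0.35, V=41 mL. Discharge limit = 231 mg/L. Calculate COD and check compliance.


COD = 717.1 mg/L
Compliant: No


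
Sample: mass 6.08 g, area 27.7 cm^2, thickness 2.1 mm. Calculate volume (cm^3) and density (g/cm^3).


Volume = 5.817 cm^3
Density = 1.045 g/cm^3

Thickness in cm = 2.1 / 10 = 0.21 cm
Volume = 27.7 x 0.21 = 5.817 cm^3
Density = 6.08 / 5.817 = 1.045 g/cm^3


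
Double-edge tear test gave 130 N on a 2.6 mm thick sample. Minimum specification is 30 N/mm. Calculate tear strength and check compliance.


Tear strength = 50.0 N/mm
Compliant: Yes


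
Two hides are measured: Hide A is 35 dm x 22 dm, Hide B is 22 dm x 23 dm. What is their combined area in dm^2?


Hide A area = 35 x 22 = 770 dm^2
Hide B area = 22 x 23 = 506 dm^2
Total = 770 + 506 = 1276 dm^2


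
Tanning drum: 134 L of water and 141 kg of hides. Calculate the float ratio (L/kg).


1.0

Float ratio = water / hide weight
Ratio = 134 / 141 = 1.0


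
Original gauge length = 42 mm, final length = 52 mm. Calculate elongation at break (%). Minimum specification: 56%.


Elongation = 23.8%
Meets spec: No

Extension = 52 - 42 = 10 mm
Elongation = 10 / 42 x 100 = 23.8%
Minimum required: 56%
Meets specification: No


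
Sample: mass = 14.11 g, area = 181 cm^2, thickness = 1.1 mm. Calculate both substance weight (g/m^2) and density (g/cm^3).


Substance weight = 779.6 g/m^2
Density = 0.709 g/cm^3

SW = 14.11 / 181 x 10000 = 779.6 g/m^2
Volume = 181 x 1.1 / 10 = 19.91 cm^3
Density = 14.11 / 19.91 = 0.709 g/cm^3


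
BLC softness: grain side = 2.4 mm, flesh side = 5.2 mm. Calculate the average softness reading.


Average = (2.4 + 5.2) / 2
Average = 3.80 mm


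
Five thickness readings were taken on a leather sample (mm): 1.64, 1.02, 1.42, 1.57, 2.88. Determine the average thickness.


Sum = 1.64 + 1.02 + 1.42 + 1.57 + 2.88 = 8.53
Average = 8.53 / 5 = 1.71 mm


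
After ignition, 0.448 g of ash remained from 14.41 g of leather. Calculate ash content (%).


3.11%


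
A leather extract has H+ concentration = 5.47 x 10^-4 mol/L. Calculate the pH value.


pH = 3.26

pH = -log10[H+]
pH = -log10(5.47 x 10^-4) = 3.26


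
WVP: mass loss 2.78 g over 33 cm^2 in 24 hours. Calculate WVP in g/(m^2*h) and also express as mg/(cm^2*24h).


WVP = 35.10 g/(m^2*h)
Daily rate = 84.24 mg/(cm^2*24h)

WVP = 2.78 / (33 x 24) x 10000 = 35.10 g/(m^2*h)
Mass loss in mg = 2.78 x 1000 = 2780 mg
Per cm^2 per 24h in mg: 2780 x 24 / (33 x 24) = 66720 / 792 = 84.24 mg/(cm^2*24h)


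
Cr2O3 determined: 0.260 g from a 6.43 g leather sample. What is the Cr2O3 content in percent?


4.04%

Cr2O3% = 0.260 / 6.43 x 100
Cr2O3% = 4.04%


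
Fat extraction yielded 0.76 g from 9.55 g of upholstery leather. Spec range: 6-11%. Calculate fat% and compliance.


Fat% = 0.76 / 9.55 x 100 = 8.0%
Spec range: 6-11%
Compliant: Yes


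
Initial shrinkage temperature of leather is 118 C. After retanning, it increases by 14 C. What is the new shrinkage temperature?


New Ts = 118 + 14 = 132 C


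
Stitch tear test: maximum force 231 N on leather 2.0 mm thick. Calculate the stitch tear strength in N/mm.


Stitch tear strength = force / thickness
STS = 231 / 2.0 = 115.5 N/mm


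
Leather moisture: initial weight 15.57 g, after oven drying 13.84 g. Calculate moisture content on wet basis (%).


11.1%

Moisture = 15.57 - 13.84 = 1.73 g
MC = 1.73 / 15.57 x 100 = 11.1%


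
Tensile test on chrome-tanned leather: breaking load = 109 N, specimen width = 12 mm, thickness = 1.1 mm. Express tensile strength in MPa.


Cross-section = 12 x 1.1 = 13.2 mm^2
TS = 109 / 13.2 = 8.26 MPa
(1 N/mm^2 = 1 MPa)


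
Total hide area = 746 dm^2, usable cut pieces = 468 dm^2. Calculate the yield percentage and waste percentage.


Yield = 62.7%
Waste = 37.3%


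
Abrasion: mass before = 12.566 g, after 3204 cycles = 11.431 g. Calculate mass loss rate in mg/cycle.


0.354 mg/cycle

Mass loss = 12.566 - 11.431 = 1.135 g
Rate = 1.135 / 3204 x 1000 = 0.354 mg/cycle


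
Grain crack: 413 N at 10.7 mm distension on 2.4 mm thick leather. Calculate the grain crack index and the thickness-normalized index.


Crack index = 413 / 10.7 = 38.6 N/mm
Normalized = 38.6 / 2.4 = 16.1 N/mm per mm


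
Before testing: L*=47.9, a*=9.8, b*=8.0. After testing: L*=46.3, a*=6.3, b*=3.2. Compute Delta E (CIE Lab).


dL = 46.3 - 47.9 = -1.6
da = 6.3 - 9.8 = -3.5
db = 3.2 - 8.0 = -4.8
dE = sqrt((-1.6)^2 + (-3.5)^2 + (-4.8)^2) = 6.15


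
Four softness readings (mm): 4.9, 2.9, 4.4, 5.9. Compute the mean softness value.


Sum = 4.9 + 2.9 + 4.4 + 5.9
Mean = 18.1 / 4 = 4.53 mm


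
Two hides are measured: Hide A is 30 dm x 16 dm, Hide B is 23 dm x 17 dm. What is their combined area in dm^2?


871 dm^2


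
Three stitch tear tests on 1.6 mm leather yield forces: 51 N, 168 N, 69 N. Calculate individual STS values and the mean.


STS1 = 51 / 1.6 = 31.9 N/mm
STS2 = 168 / 1.6 = 105.0 N/mm
STS3 = 69 / 1.6 = 43.1 N/mm
Mean = (31.9 + 105.0 + 43.1) / 3 = 60.0 N/mm


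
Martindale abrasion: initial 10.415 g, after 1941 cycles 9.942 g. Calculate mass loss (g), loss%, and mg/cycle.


Mass loss = 0.473 g
Loss = 4.54%
Rate = 0.244 mg/cycle


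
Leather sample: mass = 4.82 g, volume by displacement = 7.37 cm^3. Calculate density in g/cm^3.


Density = mass / volume
Density = 4.82 / 7.37 = 0.654 g/cm^3


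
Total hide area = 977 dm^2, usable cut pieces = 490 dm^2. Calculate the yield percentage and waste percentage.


Yield = 50.2%
Waste = 49.8%

Yield = 490 / 977 x 100 = 50.2%
Waste = 977 - 490 = 487 dm^2
Waste% = 100 - 50.2 = 49.8%


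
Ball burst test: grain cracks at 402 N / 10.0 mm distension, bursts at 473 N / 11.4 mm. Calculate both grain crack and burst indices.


Crack index = 402 / 10.0 = 40.2 N/mm
Burst index = 473 / 11.4 = 41.5 N/mm


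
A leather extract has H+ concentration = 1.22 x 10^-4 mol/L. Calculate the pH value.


pH = 3.91

pH = -log10[H+]
pH = -log10(1.22 x 10^-4) = 3.91


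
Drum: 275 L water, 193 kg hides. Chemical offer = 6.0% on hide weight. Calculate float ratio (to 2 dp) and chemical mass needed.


Float ratio = 1.42
Chemical needed = 11.58 kg

Float ratio = 275 / 193 = 1.42
Chemical = 193 x 6.0 / 100 = 11.58 kg


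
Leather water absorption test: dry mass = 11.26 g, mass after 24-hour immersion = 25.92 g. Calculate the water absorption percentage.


Water absorbed = 25.92 - 11.26 = 14.66 g
WA% = 14.66 / 11.26 x 100 = 130.2%


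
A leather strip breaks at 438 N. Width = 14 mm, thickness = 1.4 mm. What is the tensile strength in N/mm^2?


22.35 N/mm^2

Cross-sectional area = 14 x 1.4 = 19.6 mm^2
Tensile strength = 438 / 19.6 = 22.35 N/mm^2


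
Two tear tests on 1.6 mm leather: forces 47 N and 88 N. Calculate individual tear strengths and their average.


Tear 1 = 47 / 1.6 = 29.4 N/mm
Tear 2 = 88 / 1.6 = 55.0 N/mm
Average = (29.4 + 55.0) / 2 = 42.2 N/mm


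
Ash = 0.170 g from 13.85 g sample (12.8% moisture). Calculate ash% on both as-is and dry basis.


As-is ash = 1.23%
Dry-basis ash = 1.41%


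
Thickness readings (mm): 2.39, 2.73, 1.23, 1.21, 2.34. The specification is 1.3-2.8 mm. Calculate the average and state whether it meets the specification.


Average = 1.98 mm
Within specification: Yes

Sum = 9.90
Average = 9.90 / 5 = 1.98 mm
Specification range: 1.3 to 2.8 mm
Within spec: Yes


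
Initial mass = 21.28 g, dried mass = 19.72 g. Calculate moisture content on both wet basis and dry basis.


Moisture lost = 21.28 - 19.72 = 1.56 g
Wet basis MC = 1.56 / 21.28 x 100 = 7.3%
Dry basis MC = 1.56 / 19.72 x 100 = 7.9%


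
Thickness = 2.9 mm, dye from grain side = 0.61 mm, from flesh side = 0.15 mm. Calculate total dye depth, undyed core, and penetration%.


Total dyed = 0.61 + 0.15 = 0.76 mm
Undyed core = 2.9 - 0.76 = 2.14 mm
Penetration = 0.76 / 2.9 x 100 = 26.2%


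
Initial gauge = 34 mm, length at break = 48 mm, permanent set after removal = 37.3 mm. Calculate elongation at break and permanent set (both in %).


Elongation at break = 41.2%
Permanent set = 9.7%

Elongation at break = (48 - 34) / 34 x 100 = 41.2%
Permanent set = (37.3 - 34) / 34 x 100 = 9.7%


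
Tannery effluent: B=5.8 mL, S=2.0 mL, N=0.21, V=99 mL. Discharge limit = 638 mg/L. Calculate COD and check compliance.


COD = 64.5 mg/L
Compliant: Yes

COD = (5.8 - 2.0) x 0.21 x 8000 / 99 = 64.5 mg/L
Limit: 638 mg/L
Compliant: Yes


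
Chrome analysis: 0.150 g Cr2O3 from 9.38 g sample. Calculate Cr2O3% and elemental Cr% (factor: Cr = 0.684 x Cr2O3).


Cr2O3 = 1.60%
Cr = 1.09%

Cr2O3% = 0.150 / 9.38 x 100 = 1.60%
Cr% = 1.60 x 0.684 = 1.09%


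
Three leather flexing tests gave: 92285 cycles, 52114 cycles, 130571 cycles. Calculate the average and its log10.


Average = (92285 + 52114 + 130571) / 3 = 91657 cycles
log10(91657) = 4.96


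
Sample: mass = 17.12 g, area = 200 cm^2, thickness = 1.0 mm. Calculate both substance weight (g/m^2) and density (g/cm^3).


Substance weight = 856.0 g/m^2
Density = 0.856 g/cm^3

SW = 17.12 / 200 x 10000 = 856.0 g/m^2
Volume = 200 x 1.0 / 10 = 20.00 cm^3
Density = 17.12 / 20.00 = 0.856 g/cm^3
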